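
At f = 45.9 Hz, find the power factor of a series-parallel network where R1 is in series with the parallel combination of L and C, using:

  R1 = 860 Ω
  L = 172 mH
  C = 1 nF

Step 1 — Angular frequency: ω = 2π·f = 2π·45.9 = 288.4 rad/s.
Step 2 — Component impedances:
  R1: Z = R = 860 Ω
  L: Z = jωL = j·288.4·0.172 = 0 + j49.6 Ω
  C: Z = 1/(jωC) = -j/(ω·C) = 0 - j3.467e+06 Ω
Step 3 — Parallel branch: L || C = 1/(1/L + 1/C) = 0 + j49.61 Ω.
Step 4 — Series with R1: Z_total = R1 + (L || C) = 860 + j49.61 Ω = 861.4∠3.3° Ω.
Step 5 — Power factor: PF = cos(φ) = Re(Z)/|Z| = 860/861.43 = 0.9983.
Step 6 — Type: Im(Z) = 49.61 ⇒ lagging (phase φ = 3.3°).

PF = 0.9983 (lagging, φ = 3.3°)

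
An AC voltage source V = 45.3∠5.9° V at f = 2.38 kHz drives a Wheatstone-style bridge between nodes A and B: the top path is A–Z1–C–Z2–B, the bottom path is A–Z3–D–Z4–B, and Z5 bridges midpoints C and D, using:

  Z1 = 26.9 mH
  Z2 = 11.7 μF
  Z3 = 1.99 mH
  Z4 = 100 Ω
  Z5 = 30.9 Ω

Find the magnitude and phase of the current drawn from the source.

Step 1 — Angular frequency: ω = 2π·f = 2π·2380 = 1.495e+04 rad/s.
Step 2 — Component impedances:
  Z1: Z = jωL = j·1.495e+04·0.0269 = 0 + j402.3 Ω
  Z2: Z = 1/(jωC) = -j/(ω·C) = 0 - j5.716 Ω
  Z3: Z = jωL = j·1.495e+04·0.00199 = 0 + j29.76 Ω
  Z4: Z = R = 100 Ω
  Z5: Z = R = 30.9 Ω
Step 3 — Bridge requires nodal analysis (the Z5 bridge couples midpoints C and D, so the two paths cannot be reduced to a simple series/parallel combination). Setting node B to ground and injecting 1 A at node A, the 3-node admittance system at A, C, D solves to V_A = Z_AB = 20.45 + j25.34 Ω = 32.56∠51.1° Ω.
Step 4 — Source phasor: V = 45.3∠5.9° V = 45.06 + j4.657 V.
Step 5 — Ohm's law: I = V / Z_total = (45.06 + j4.657) / (20.45 + j25.34) = 0.9804 - j0.9871 A.
Step 6 — Convert to polar: |I| = 1.391 A, ∠I = -45.2°.

I = 1.391∠-45.2° A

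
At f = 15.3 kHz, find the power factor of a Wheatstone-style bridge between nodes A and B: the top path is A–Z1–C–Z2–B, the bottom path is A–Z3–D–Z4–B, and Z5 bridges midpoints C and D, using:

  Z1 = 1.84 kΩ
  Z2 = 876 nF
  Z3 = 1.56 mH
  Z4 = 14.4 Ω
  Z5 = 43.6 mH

Step 1 — Angular frequency: ω = 2π·f = 2π·1.53e+04 = 9.613e+04 rad/s.
Step 2 — Component impedances:
  Z1: Z = R = 1840 Ω
  Z2: Z = 1/(jωC) = -j/(ω·C) = 0 - j11.87 Ω
  Z3: Z = jωL = j·9.613e+04·0.00156 = 0 + j150 Ω
  Z4: Z = R = 14.4 Ω
  Z5: Z = jωL = j·9.613e+04·0.0436 = 0 + j4191 Ω
Step 3 — Bridge requires nodal analysis (the Z5 bridge couples midpoints C and D, so the two paths cannot be reduced to a simple series/parallel combination). Setting node B to ground and injecting 1 A at node A, the 3-node admittance system at A, C, D solves to V_A = Z_AB = 26.18 + j146.8 Ω = 149.1∠79.9° Ω.
Step 4 — Power factor: PF = cos(φ) = Re(Z)/|Z| = 26.18/149.1 = 0.1756.
Step 5 — Type: Im(Z) = 146.8 ⇒ lagging (phase φ = 79.9°).

PF = 0.1756 (lagging, φ = 79.9°)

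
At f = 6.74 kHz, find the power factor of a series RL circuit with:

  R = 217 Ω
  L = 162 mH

Step 1 — Angular frequency: ω = 2π·f = 2π·6740 = 4.235e+04 rad/s.
Step 2 — Component impedances:
  R: Z = R = 217 Ω
  L: Z = jωL = j·4.235e+04·0.162 = 0 + j6860 Ω
Step 3 — Series combination: Z_total = R + L = 217 + j6860 Ω = 6864∠88.2° Ω.
Step 4 — Power factor: PF = cos(φ) = Re(Z)/|Z| = 217/6864 = 0.03161.
Step 5 — Type: Im(Z) = 6860 ⇒ lagging (phase φ = 88.2°).

PF = 0.03161 (lagging, φ = 88.2°)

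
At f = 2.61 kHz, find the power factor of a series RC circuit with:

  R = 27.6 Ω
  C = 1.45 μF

Step 1 — Angular frequency: ω = 2π·f = 2π·2610 = 1.64e+04 rad/s.
Step 2 — Component impedances:
  R: Z = R = 27.6 Ω
  C: Z = 1/(jωC) = -j/(ω·C) = 0 - j42.05 Ω
Step 3 — Series combination: Z_total = R + C = 27.6 - j42.05 Ω = 50.3∠-56.7° Ω.
Step 4 — Power factor: PF = cos(φ) = Re(Z)/|Z| = 27.6/50.3 = 0.5487.
Step 5 — Type: Im(Z) = -42.05 ⇒ leading (phase φ = -56.7°).

PF = 0.5487 (leading, φ = -56.7°)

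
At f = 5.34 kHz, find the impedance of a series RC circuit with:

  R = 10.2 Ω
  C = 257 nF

Step 1 — Angular frequency: ω = 2π·f = 2π·5340 = 3.355e+04 rad/s.
Step 2 — Component impedances:
  R: Z = R = 10.2 Ω
  C: Z = 1/(jωC) = -j/(ω·C) = 0 - j116 Ω
Step 3 — Series combination: Z_total = R + C = 10.2 - j116 Ω = 116.4∠-85.0° Ω.

Z = 10.2 - j116 Ω = 116.4∠-85.0° Ω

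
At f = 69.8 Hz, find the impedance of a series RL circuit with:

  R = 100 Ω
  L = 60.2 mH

Step 1 — Angular frequency: ω = 2π·f = 2π·69.8 = 438.6 rad/s.
Step 2 — Component impedances:
  R: Z = R = 100 Ω
  L: Z = jωL = j·438.6·0.0602 = 0 + j26.4 Ω
Step 3 — Series combination: Z_total = R + L = 100 + j26.4 Ω = 103.4∠14.8° Ω.

Z = 100 + j26.4 Ω = 103.4∠14.8° Ω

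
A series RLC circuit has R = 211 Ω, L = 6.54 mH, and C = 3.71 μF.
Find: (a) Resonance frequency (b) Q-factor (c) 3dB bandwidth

Step 1 — Resonance: ω₀ = 1/√(LC) = 1/√(0.00654·3.71e-06) = 6420 rad/s.
Step 2 — f₀ = ω₀/(2π) = 1022 Hz.
Step 3 — Series Q: Q = ω₀L/R = 6420·0.00654/211 = 0.199.
Step 4 — Bandwidth: Δω = ω₀/Q = 3.226e+04 rad/s; BW = Δω/(2π) = 5135 Hz.

(a) f₀ = 1022 Hz  (b) Q = 0.199  (c) BW = 5135 Hz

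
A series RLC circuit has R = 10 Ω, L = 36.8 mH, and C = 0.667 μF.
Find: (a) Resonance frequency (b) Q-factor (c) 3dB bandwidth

Step 1 — Resonance: ω₀ = 1/√(LC) = 1/√(0.0368·6.67e-07) = 6383 rad/s.
Step 2 — f₀ = ω₀/(2π) = 1016 Hz.
Step 3 — Series Q: Q = ω₀L/R = 6383·0.0368/10 = 23.49.
Step 4 — Bandwidth: Δω = ω₀/Q = 271.7 rad/s; BW = Δω/(2π) = 43.25 Hz.

(a) f₀ = 1016 Hz  (b) Q = 23.49  (c) BW = 43.25 Hz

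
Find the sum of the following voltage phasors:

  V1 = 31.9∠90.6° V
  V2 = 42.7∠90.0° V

Step 1 — Convert each phasor to rectangular form:
  V1 = 31.9·(cos(90.6°) + j·sin(90.6°)) = -0.334 + j31.9 V
  V2 = 42.7·(cos(90.0°) + j·sin(90.0°)) = 0 + j42.7 V
Step 2 — Sum components: V_total = -0.334 + j74.6 V.
Step 3 — Convert to polar: |V_total| = 74.6 V, ∠V_total = 90.3°.

V_total = 74.6∠90.3° V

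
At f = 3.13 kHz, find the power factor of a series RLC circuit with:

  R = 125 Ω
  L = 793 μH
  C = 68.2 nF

Step 1 — Angular frequency: ω = 2π·f = 2π·3130 = 1.967e+04 rad/s.
Step 2 — Component impedances:
  R: Z = R = 125 Ω
  L: Z = jωL = j·1.967e+04·0.000793 = 0 + j15.6 Ω
  C: Z = 1/(jωC) = -j/(ω·C) = 0 - j745.6 Ω
Step 3 — Series combination: Z_total = R + L + C = 125 - j730 Ω = 740.6∠-80.3° Ω.
Step 4 — Power factor: PF = cos(φ) = Re(Z)/|Z| = 125/740.6 = 0.1688.
Step 5 — Type: Im(Z) = -730 ⇒ leading (phase φ = -80.3°).

PF = 0.1688 (leading, φ = -80.3°)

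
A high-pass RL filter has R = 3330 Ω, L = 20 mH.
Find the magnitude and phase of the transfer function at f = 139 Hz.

Step 1 — Angular frequency: ω = 2π·139 = 873.4 rad/s.
Step 2 — Transfer function: H(jω) = jωL/(R + jωL).
Step 3 — Numerator jωL = j·17.47; denominator R + jωL = 3330 + j17.47.
Step 4 — H = 2.751e-05 + j0.005245.
Step 5 — Magnitude: |H| = 0.005245 (-45.6 dB); phase: φ = 89.7°.

|H| = 0.005245 (-45.6 dB), φ = 89.7°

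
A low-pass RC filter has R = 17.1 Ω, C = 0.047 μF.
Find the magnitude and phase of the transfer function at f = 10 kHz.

Step 1 — Angular frequency: ω = 2π·1e+04 = 6.283e+04 rad/s.
Step 2 — Transfer function: H(jω) = 1/(1 + jωRC).
Step 3 — Denominator: 1 + jωRC = 1 + j·6.283e+04·17.1·4.7e-08 = 1 + j0.0505.
Step 4 — H = 0.9975 - j0.05037.
Step 5 — Magnitude: |H| = 0.9987 (-0.0 dB); phase: φ = -2.9°.

|H| = 0.9987 (-0.0 dB), φ = -2.9°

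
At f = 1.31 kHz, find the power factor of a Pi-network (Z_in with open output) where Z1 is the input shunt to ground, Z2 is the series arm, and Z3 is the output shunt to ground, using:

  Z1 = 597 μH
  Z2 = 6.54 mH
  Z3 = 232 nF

Step 1 — Angular frequency: ω = 2π·f = 2π·1310 = 8231 rad/s.
Step 2 — Component impedances:
  Z1: Z = jωL = j·8231·0.000597 = 0 + j4.914 Ω
  Z2: Z = jωL = j·8231·0.00654 = 0 + j53.83 Ω
  Z3: Z = 1/(jωC) = -j/(ω·C) = 0 - j523.7 Ω
Step 3 — With open output, the series arm Z2 and the output shunt Z3 appear in series to ground: Z2 + Z3 = 0 - j469.8 Ω.
Step 4 — Parallel with input shunt Z1: Z_in = Z1 || (Z2 + Z3) = 0 + j4.966 Ω = 4.966∠90.0° Ω.
Step 5 — Power factor: PF = cos(φ) = Re(Z)/|Z| = -0/4.966 = -0.
Step 6 — Type: Im(Z) = 4.966 ⇒ lagging (phase φ = 90.0°).

PF = -0 (lagging, φ = 90.0°)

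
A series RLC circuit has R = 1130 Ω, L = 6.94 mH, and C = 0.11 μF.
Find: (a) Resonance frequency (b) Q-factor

Step 1 — Resonance condition Im(Z)=0 gives ω₀ = 1/√(LC).
Step 2 — ω₀ = 1/√(0.00694·1.1e-07) = 3.619e+04 rad/s.
Step 3 — f₀ = ω₀/(2π) = 5760 Hz.
Step 4 — Series Q: Q = ω₀L/R = 3.619e+04·0.00694/1130 = 0.2223.

(a) f₀ = 5760 Hz  (b) Q = 0.2223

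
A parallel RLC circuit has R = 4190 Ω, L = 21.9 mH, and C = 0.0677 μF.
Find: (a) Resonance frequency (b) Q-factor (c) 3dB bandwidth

Step 1 — Resonance: ω₀ = 1/√(LC) = 1/√(0.0219·6.77e-08) = 2.597e+04 rad/s.
Step 2 — f₀ = ω₀/(2π) = 4133 Hz.
Step 3 — Parallel Q: Q = R/(ω₀L) = 4190/(2.597e+04·0.0219) = 7.367.
Step 4 — Bandwidth: Δω = ω₀/Q = 3525 rad/s; BW = Δω/(2π) = 561.1 Hz.

(a) f₀ = 4133 Hz  (b) Q = 7.367  (c) BW = 561.1 Hz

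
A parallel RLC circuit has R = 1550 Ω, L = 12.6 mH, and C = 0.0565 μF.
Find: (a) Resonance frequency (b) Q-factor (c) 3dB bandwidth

Step 1 — Resonance: ω₀ = 1/√(LC) = 1/√(0.0126·5.65e-08) = 3.748e+04 rad/s.
Step 2 — f₀ = ω₀/(2π) = 5965 Hz.
Step 3 — Parallel Q: Q = R/(ω₀L) = 1550/(3.748e+04·0.0126) = 3.282.
Step 4 — Bandwidth: Δω = ω₀/Q = 1.142e+04 rad/s; BW = Δω/(2π) = 1817 Hz.

(a) f₀ = 5965 Hz  (b) Q = 3.282  (c) BW = 1817 Hz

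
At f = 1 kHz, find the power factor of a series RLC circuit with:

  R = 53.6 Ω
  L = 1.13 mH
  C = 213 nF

Step 1 — Angular frequency: ω = 2π·f = 2π·1000 = 6283 rad/s.
Step 2 — Component impedances:
  R: Z = R = 53.6 Ω
  L: Z = jωL = j·6283·0.00113 = 0 + j7.1 Ω
  C: Z = 1/(jωC) = -j/(ω·C) = 0 - j747.2 Ω
Step 3 — Series combination: Z_total = R + L + C = 53.6 - j740.1 Ω = 742∠-85.9° Ω.
Step 4 — Power factor: PF = cos(φ) = Re(Z)/|Z| = 53.6/742.04 = 0.07223.
Step 5 — Type: Im(Z) = -740.1 ⇒ leading (phase φ = -85.9°).

PF = 0.07223 (leading, φ = -85.9°)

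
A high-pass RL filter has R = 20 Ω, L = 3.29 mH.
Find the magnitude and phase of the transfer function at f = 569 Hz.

Step 1 — Angular frequency: ω = 2π·569 = 3575 rad/s.
Step 2 — Transfer function: H(jω) = jωL/(R + jωL).
Step 3 — Numerator jωL = j·11.76; denominator R + jωL = 20 + j11.76.
Step 4 — H = 0.257 + j0.437.
Step 5 — Magnitude: |H| = 0.5069 (-5.9 dB); phase: φ = 59.5°.

|H| = 0.5069 (-5.9 dB), φ = 59.5°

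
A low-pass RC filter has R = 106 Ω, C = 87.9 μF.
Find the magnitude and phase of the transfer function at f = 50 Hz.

Step 1 — Angular frequency: ω = 2π·50 = 314.2 rad/s.
Step 2 — Transfer function: H(jω) = 1/(1 + jωRC).
Step 3 — Denominator: 1 + jωRC = 1 + j·314.2·106·8.79e-05 = 1 + j2.927.
Step 4 — H = 0.1045 - j0.3059.
Step 5 — Magnitude: |H| = 0.3233 (-9.8 dB); phase: φ = -71.1°.

|H| = 0.3233 (-9.8 dB), φ = -71.1°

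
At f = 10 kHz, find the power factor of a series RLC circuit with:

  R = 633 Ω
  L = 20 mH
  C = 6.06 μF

Step 1 — Angular frequency: ω = 2π·f = 2π·1e+04 = 6.283e+04 rad/s.
Step 2 — Component impedances:
  R: Z = R = 633 Ω
  L: Z = jωL = j·6.283e+04·0.02 = 0 + j1257 Ω
  C: Z = 1/(jωC) = -j/(ω·C) = 0 - j2.626 Ω
Step 3 — Series combination: Z_total = R + L + C = 633 + j1254 Ω = 1405∠63.2° Ω.
Step 4 — Power factor: PF = cos(φ) = Re(Z)/|Z| = 633/1404.7 = 0.4506.
Step 5 — Type: Im(Z) = 1254 ⇒ lagging (phase φ = 63.2°).

PF = 0.4506 (lagging, φ = 63.2°)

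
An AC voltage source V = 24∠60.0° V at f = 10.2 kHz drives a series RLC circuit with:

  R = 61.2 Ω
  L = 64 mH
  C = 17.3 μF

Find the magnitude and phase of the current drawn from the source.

Step 1 — Angular frequency: ω = 2π·f = 2π·1.02e+04 = 6.409e+04 rad/s.
Step 2 — Component impedances:
  R: Z = R = 61.2 Ω
  L: Z = jωL = j·6.409e+04·0.064 = 0 + j4102 Ω
  C: Z = 1/(jωC) = -j/(ω·C) = 0 - j0.9019 Ω
Step 3 — Series combination: Z_total = R + L + C = 61.2 + j4101 Ω = 4101∠89.1° Ω.
Step 4 — Source phasor: V = 24∠60.0° V = 12 + j20.78 V.
Step 5 — Ohm's law: I = V / Z_total = (12 + j20.78) / (61.2 + j4101) = 0.005111 - j0.00285 A.
Step 6 — Convert to polar: |I| = 0.005852 A, ∠I = -29.1°.

I = 0.005852∠-29.1° A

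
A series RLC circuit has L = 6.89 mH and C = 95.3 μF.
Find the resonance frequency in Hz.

Step 1 — Resonance condition Im(Z)=0 gives ω₀ = 1/√(LC).
Step 2 — ω₀ = 1/√(0.00689·9.53e-05) = 1234 rad/s.
Step 3 — f₀ = ω₀/(2π) = 196.4 Hz.

f₀ = 196.4 Hz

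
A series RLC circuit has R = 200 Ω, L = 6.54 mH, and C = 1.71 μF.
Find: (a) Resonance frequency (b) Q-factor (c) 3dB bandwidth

Step 1 — Resonance: ω₀ = 1/√(LC) = 1/√(0.00654·1.71e-06) = 9456 rad/s.
Step 2 — f₀ = ω₀/(2π) = 1505 Hz.
Step 3 — Series Q: Q = ω₀L/R = 9456·0.00654/200 = 0.3092.
Step 4 — Bandwidth: Δω = ω₀/Q = 3.058e+04 rad/s; BW = Δω/(2π) = 4867 Hz.

(a) f₀ = 1505 Hz  (b) Q = 0.3092  (c) BW = 4867 Hz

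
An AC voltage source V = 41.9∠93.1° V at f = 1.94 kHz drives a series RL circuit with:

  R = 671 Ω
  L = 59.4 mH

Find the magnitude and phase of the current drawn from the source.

Step 1 — Angular frequency: ω = 2π·f = 2π·1940 = 1.219e+04 rad/s.
Step 2 — Component impedances:
  R: Z = R = 671 Ω
  L: Z = jωL = j·1.219e+04·0.0594 = 0 + j724 Ω
Step 3 — Series combination: Z_total = R + L = 671 + j724 Ω = 987.2∠47.2° Ω.
Step 4 — Source phasor: V = 41.9∠93.1° V = -2.266 + j41.84 V.
Step 5 — Ohm's law: I = V / Z_total = (-2.266 + j41.84) / (671 + j724) = 0.02953 + j0.03049 A.
Step 6 — Convert to polar: |I| = 0.04244 A, ∠I = 45.9°.

I = 0.04244∠45.9° A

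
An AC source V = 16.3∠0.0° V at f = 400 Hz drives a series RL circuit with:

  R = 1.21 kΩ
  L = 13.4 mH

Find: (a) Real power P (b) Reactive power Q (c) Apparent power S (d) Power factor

Step 1 — Angular frequency: ω = 2π·f = 2π·400 = 2513 rad/s.
Step 2 — Component impedances:
  R: Z = R = 1210 Ω
  L: Z = jωL = j·2513·0.0134 = 0 + j33.68 Ω
Step 3 — Series combination: Z_total = R + L = 1210 + j33.68 Ω = 1210∠1.6° Ω.
Step 4 — Source phasor: V = 16.3∠0.0° V = 16.3 V.
Step 5 — Current: I = V / Z = 0.01346 - j0.0003746 A = 0.01347∠-1.6° A.
Step 6 — Complex power: S = V·I* = 0.2194 + j0.006107 VA.
Step 7 — Real power: P = Re(S) = 0.2194 W.
Step 8 — Reactive power: Q = Im(S) = 0.006107 VAR.
Step 9 — Apparent power: |S| = 0.2195 VA.
Step 10 — Power factor: PF = P/|S| = 0.9996 (lagging).

(a) P = 0.2194 W  (b) Q = 0.006107 VAR  (c) S = 0.2195 VA  (d) PF = 0.9996 (lagging)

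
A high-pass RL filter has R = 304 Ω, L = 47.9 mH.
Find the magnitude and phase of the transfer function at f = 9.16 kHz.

Step 1 — Angular frequency: ω = 2π·9160 = 5.755e+04 rad/s.
Step 2 — Transfer function: H(jω) = jωL/(R + jωL).
Step 3 — Numerator jωL = j·2757; denominator R + jωL = 304 + j2757.
Step 4 — H = 0.988 + j0.1089.
Step 5 — Magnitude: |H| = 0.994 (-0.1 dB); phase: φ = 6.3°.

|H| = 0.994 (-0.1 dB), φ = 6.3°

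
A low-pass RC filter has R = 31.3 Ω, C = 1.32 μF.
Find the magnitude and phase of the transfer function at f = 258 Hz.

Step 1 — Angular frequency: ω = 2π·258 = 1621 rad/s.
Step 2 — Transfer function: H(jω) = 1/(1 + jωRC).
Step 3 — Denominator: 1 + jωRC = 1 + j·1621·31.3·1.32e-06 = 1 + j0.06698.
Step 4 — H = 0.9955 - j0.06668.
Step 5 — Magnitude: |H| = 0.9978 (-0.0 dB); phase: φ = -3.8°.

|H| = 0.9978 (-0.0 dB), φ = -3.8°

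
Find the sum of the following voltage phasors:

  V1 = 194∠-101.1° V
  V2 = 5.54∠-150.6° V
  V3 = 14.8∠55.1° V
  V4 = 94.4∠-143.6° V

Step 1 — Convert each phasor to rectangular form:
  V1 = 194·(cos(-101.1°) + j·sin(-101.1°)) = -37.35 - j190.4 V
  V2 = 5.54·(cos(-150.6°) + j·sin(-150.6°)) = -4.827 - j2.72 V
  V3 = 14.8·(cos(55.1°) + j·sin(55.1°)) = 8.468 + j12.14 V
  V4 = 94.4·(cos(-143.6°) + j·sin(-143.6°)) = -75.98 - j56.02 V
Step 2 — Sum components: V_total = -109.7 - j237 V.
Step 3 — Convert to polar: |V_total| = 261.1 V, ∠V_total = -114.8°.

V_total = 261.1∠-114.8° V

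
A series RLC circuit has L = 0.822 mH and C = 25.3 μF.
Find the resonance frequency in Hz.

Step 1 — Resonance condition Im(Z)=0 gives ω₀ = 1/√(LC).
Step 2 — ω₀ = 1/√(0.000822·2.53e-05) = 6934 rad/s.
Step 3 — f₀ = ω₀/(2π) = 1104 Hz.

f₀ = 1104 Hz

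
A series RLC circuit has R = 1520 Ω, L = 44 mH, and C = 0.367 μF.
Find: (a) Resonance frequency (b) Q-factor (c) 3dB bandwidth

Step 1 — Resonance: ω₀ = 1/√(LC) = 1/√(0.044·3.67e-07) = 7869 rad/s.
Step 2 — f₀ = ω₀/(2π) = 1252 Hz.
Step 3 — Series Q: Q = ω₀L/R = 7869·0.044/1520 = 0.2278.
Step 4 — Bandwidth: Δω = ω₀/Q = 3.455e+04 rad/s; BW = Δω/(2π) = 5498 Hz.

(a) f₀ = 1252 Hz  (b) Q = 0.2278  (c) BW = 5498 Hz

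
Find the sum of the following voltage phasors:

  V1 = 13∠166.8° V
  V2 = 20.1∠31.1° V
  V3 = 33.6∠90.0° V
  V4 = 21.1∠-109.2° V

Step 1 — Convert each phasor to rectangular form:
  V1 = 13·(cos(166.8°) + j·sin(166.8°)) = -12.66 + j2.969 V
  V2 = 20.1·(cos(31.1°) + j·sin(31.1°)) = 17.21 + j10.38 V
  V3 = 33.6·(cos(90.0°) + j·sin(90.0°)) = 0 + j33.6 V
  V4 = 21.1·(cos(-109.2°) + j·sin(-109.2°)) = -6.939 - j19.93 V
Step 2 — Sum components: V_total = -2.385 + j27.02 V.
Step 3 — Convert to polar: |V_total| = 27.13 V, ∠V_total = 95.0°.

V_total = 27.13∠95.0° V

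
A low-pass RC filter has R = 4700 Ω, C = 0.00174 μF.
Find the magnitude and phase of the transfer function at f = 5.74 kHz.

Step 1 — Angular frequency: ω = 2π·5740 = 3.607e+04 rad/s.
Step 2 — Transfer function: H(jω) = 1/(1 + jωRC).
Step 3 — Denominator: 1 + jωRC = 1 + j·3.607e+04·4700·1.74e-09 = 1 + j0.2949.
Step 4 — H = 0.92 - j0.2713.
Step 5 — Magnitude: |H| = 0.9592 (-0.4 dB); phase: φ = -16.4°.

|H| = 0.9592 (-0.4 dB), φ = -16.4°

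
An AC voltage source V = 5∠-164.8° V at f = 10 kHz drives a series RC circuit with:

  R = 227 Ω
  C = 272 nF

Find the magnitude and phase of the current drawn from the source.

Step 1 — Angular frequency: ω = 2π·f = 2π·1e+04 = 6.283e+04 rad/s.
Step 2 — Component impedances:
  R: Z = R = 227 Ω
  C: Z = 1/(jωC) = -j/(ω·C) = 0 - j58.51 Ω
Step 3 — Series combination: Z_total = R + C = 227 - j58.51 Ω = 234.4∠-14.5° Ω.
Step 4 — Source phasor: V = 5∠-164.8° V = -4.825 - j1.311 V.
Step 5 — Ohm's law: I = V / Z_total = (-4.825 - j1.311) / (227 - j58.51) = -0.01854 - j0.01055 A.
Step 6 — Convert to polar: |I| = 0.02133 A, ∠I = -150.3°.

I = 0.02133∠-150.3° A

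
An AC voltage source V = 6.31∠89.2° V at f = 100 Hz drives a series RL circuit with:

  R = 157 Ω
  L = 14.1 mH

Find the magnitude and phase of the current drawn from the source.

Step 1 — Angular frequency: ω = 2π·f = 2π·100 = 628.3 rad/s.
Step 2 — Component impedances:
  R: Z = R = 157 Ω
  L: Z = jωL = j·628.3·0.0141 = 0 + j8.859 Ω
Step 3 — Series combination: Z_total = R + L = 157 + j8.859 Ω = 157.2∠3.2° Ω.
Step 4 — Source phasor: V = 6.31∠89.2° V = 0.0881 + j6.309 V.
Step 5 — Ohm's law: I = V / Z_total = (0.0881 + j6.309) / (157 + j8.859) = 0.00282 + j0.04003 A.
Step 6 — Convert to polar: |I| = 0.04013 A, ∠I = 86.0°.

I = 0.04013∠86.0° A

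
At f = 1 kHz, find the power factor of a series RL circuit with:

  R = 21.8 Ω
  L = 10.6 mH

Step 1 — Angular frequency: ω = 2π·f = 2π·1000 = 6283 rad/s.
Step 2 — Component impedances:
  R: Z = R = 21.8 Ω
  L: Z = jωL = j·6283·0.0106 = 0 + j66.6 Ω
Step 3 — Series combination: Z_total = R + L = 21.8 + j66.6 Ω = 70.08∠71.9° Ω.
Step 4 — Power factor: PF = cos(φ) = Re(Z)/|Z| = 21.8/70.08 = 0.3111.
Step 5 — Type: Im(Z) = 66.6 ⇒ lagging (phase φ = 71.9°).

PF = 0.3111 (lagging, φ = 71.9°)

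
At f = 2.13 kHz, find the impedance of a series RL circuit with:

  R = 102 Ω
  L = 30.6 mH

Step 1 — Angular frequency: ω = 2π·f = 2π·2130 = 1.338e+04 rad/s.
Step 2 — Component impedances:
  R: Z = R = 102 Ω
  L: Z = jωL = j·1.338e+04·0.0306 = 0 + j409.5 Ω
Step 3 — Series combination: Z_total = R + L = 102 + j409.5 Ω = 422∠76.0° Ω.

Z = 102 + j409.5 Ω = 422∠76.0° Ω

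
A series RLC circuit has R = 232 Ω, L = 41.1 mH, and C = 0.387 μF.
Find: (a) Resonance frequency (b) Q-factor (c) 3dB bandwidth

Step 1 — Resonance condition Im(Z)=0 gives ω₀ = 1/√(LC).
Step 2 — ω₀ = 1/√(0.0411·3.87e-07) = 7929 rad/s.
Step 3 — f₀ = ω₀/(2π) = 1262 Hz.
Step 4 — Series Q: Q = ω₀L/R = 7929·0.0411/232 = 1.405.
Step 5 — 3dB bandwidth: Δω = ω₀/Q = 5645 rad/s; BW = Δω/(2π) = 898.4 Hz.

(a) f₀ = 1262 Hz  (b) Q = 1.405  (c) BW = 898.4 Hz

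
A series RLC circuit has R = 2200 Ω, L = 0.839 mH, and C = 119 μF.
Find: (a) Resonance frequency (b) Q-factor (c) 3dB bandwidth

Step 1 — Resonance: ω₀ = 1/√(LC) = 1/√(0.000839·0.000119) = 3165 rad/s.
Step 2 — f₀ = ω₀/(2π) = 503.7 Hz.
Step 3 — Series Q: Q = ω₀L/R = 3165·0.000839/2200 = 0.001207.
Step 4 — Bandwidth: Δω = ω₀/Q = 2.622e+06 rad/s; BW = Δω/(2π) = 4.173e+05 Hz.

(a) f₀ = 503.7 Hz  (b) Q = 0.001207  (c) BW = 4.173e+05 Hz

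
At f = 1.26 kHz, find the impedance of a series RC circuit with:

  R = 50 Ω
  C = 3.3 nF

Step 1 — Angular frequency: ω = 2π·f = 2π·1260 = 7917 rad/s.
Step 2 — Component impedances:
  R: Z = R = 50 Ω
  C: Z = 1/(jωC) = -j/(ω·C) = 0 - j3.828e+04 Ω
Step 3 — Series combination: Z_total = R + C = 50 - j3.828e+04 Ω = 3.828e+04∠-89.9° Ω.

Z = 50 - j3.828e+04 Ω = 3.828e+04∠-89.9° Ω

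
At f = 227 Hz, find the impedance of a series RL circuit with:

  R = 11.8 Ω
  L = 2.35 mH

Step 1 — Angular frequency: ω = 2π·f = 2π·227 = 1426 rad/s.
Step 2 — Component impedances:
  R: Z = R = 11.8 Ω
  L: Z = jωL = j·1426·0.00235 = 0 + j3.352 Ω
Step 3 — Series combination: Z_total = R + L = 11.8 + j3.352 Ω = 12.27∠15.9° Ω.

Z = 11.8 + j3.352 Ω = 12.27∠15.9° Ω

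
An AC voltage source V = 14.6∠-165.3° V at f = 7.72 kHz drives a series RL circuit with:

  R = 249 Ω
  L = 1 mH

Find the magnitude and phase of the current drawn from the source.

Step 1 — Angular frequency: ω = 2π·f = 2π·7720 = 4.851e+04 rad/s.
Step 2 — Component impedances:
  R: Z = R = 249 Ω
  L: Z = jωL = j·4.851e+04·0.001 = 0 + j48.51 Ω
Step 3 — Series combination: Z_total = R + L = 249 + j48.51 Ω = 253.7∠11.0° Ω.
Step 4 — Source phasor: V = 14.6∠-165.3° V = -14.12 - j3.705 V.
Step 5 — Ohm's law: I = V / Z_total = (-14.12 - j3.705) / (249 + j48.51) = -0.05743 - j0.003691 A.
Step 6 — Convert to polar: |I| = 0.05755 A, ∠I = -176.3°.

I = 0.05755∠-176.3° A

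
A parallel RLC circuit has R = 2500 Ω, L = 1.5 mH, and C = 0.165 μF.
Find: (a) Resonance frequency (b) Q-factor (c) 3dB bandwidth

Step 1 — Resonance: ω₀ = 1/√(LC) = 1/√(0.0015·1.65e-07) = 6.356e+04 rad/s.
Step 2 — f₀ = ω₀/(2π) = 1.012e+04 Hz.
Step 3 — Parallel Q: Q = R/(ω₀L) = 2500/(6.356e+04·0.0015) = 26.22.
Step 4 — Bandwidth: Δω = ω₀/Q = 2424 rad/s; BW = Δω/(2π) = 385.8 Hz.

(a) f₀ = 1.012e+04 Hz  (b) Q = 26.22  (c) BW = 385.8 Hz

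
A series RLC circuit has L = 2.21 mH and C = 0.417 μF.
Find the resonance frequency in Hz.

Step 1 — Resonance condition Im(Z)=0 gives ω₀ = 1/√(LC).
Step 2 — ω₀ = 1/√(0.00221·4.17e-07) = 3.294e+04 rad/s.
Step 3 — f₀ = ω₀/(2π) = 5243 Hz.

f₀ = 5243 Hz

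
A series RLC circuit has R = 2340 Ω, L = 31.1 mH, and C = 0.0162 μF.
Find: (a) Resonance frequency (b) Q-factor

Step 1 — Resonance condition Im(Z)=0 gives ω₀ = 1/√(LC).
Step 2 — ω₀ = 1/√(0.0311·1.62e-08) = 4.455e+04 rad/s.
Step 3 — f₀ = ω₀/(2π) = 7091 Hz.
Step 4 — Series Q: Q = ω₀L/R = 4.455e+04·0.0311/2340 = 0.5921.

(a) f₀ = 7091 Hz  (b) Q = 0.5921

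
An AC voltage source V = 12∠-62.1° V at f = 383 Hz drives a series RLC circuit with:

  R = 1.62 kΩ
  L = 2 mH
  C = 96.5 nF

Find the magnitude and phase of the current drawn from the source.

Step 1 — Angular frequency: ω = 2π·f = 2π·383 = 2406 rad/s.
Step 2 — Component impedances:
  R: Z = R = 1620 Ω
  L: Z = jωL = j·2406·0.002 = 0 + j4.813 Ω
  C: Z = 1/(jωC) = -j/(ω·C) = 0 - j4306 Ω
Step 3 — Series combination: Z_total = R + L + C = 1620 - j4301 Ω = 4596∠-69.4° Ω.
Step 4 — Source phasor: V = 12∠-62.1° V = 5.615 - j10.61 V.
Step 5 — Ohm's law: I = V / Z_total = (5.615 - j10.61) / (1620 - j4301) = 0.00259 + j0.00033 A.
Step 6 — Convert to polar: |I| = 0.002611 A, ∠I = 7.3°.

I = 0.002611∠7.3° A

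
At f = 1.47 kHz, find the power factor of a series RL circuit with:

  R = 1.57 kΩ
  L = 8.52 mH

Step 1 — Angular frequency: ω = 2π·f = 2π·1470 = 9236 rad/s.
Step 2 — Component impedances:
  R: Z = R = 1570 Ω
  L: Z = jωL = j·9236·0.00852 = 0 + j78.69 Ω
Step 3 — Series combination: Z_total = R + L = 1570 + j78.69 Ω = 1572∠2.9° Ω.
Step 4 — Power factor: PF = cos(φ) = Re(Z)/|Z| = 1570/1572 = 0.9987.
Step 5 — Type: Im(Z) = 78.69 ⇒ lagging (phase φ = 2.9°).

PF = 0.9987 (lagging, φ = 2.9°)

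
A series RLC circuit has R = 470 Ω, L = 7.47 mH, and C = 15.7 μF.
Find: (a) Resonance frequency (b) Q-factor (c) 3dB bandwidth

Step 1 — Resonance condition Im(Z)=0 gives ω₀ = 1/√(LC).
Step 2 — ω₀ = 1/√(0.00747·1.57e-05) = 2920 rad/s.
Step 3 — f₀ = ω₀/(2π) = 464.7 Hz.
Step 4 — Series Q: Q = ω₀L/R = 2920·0.00747/470 = 0.04641.
Step 5 — 3dB bandwidth: Δω = ω₀/Q = 6.292e+04 rad/s; BW = Δω/(2π) = 1.001e+04 Hz.

(a) f₀ = 464.7 Hz  (b) Q = 0.04641  (c) BW = 1.001e+04 Hz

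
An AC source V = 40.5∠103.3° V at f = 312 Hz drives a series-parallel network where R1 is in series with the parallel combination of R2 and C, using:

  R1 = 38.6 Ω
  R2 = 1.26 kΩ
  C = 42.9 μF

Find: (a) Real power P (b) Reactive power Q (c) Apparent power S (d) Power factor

Step 1 — Angular frequency: ω = 2π·f = 2π·312 = 1960 rad/s.
Step 2 — Component impedances:
  R1: Z = R = 38.6 Ω
  R2: Z = R = 1260 Ω
  C: Z = 1/(jωC) = -j/(ω·C) = 0 - j11.89 Ω
Step 3 — Parallel branch: R2 || C = 1/(1/R2 + 1/C) = 0.1122 - j11.89 Ω.
Step 4 — Series with R1: Z_total = R1 + (R2 || C) = 38.71 - j11.89 Ω = 40.5∠-17.1° Ω.
Step 5 — Source phasor: V = 40.5∠103.3° V = -9.317 + j39.41 V.
Step 6 — Current: I = V / Z = -0.5057 + j0.8628 A = 1∠120.4° A.
Step 7 — Complex power: S = V·I* = 38.72 - j11.89 VA.
Step 8 — Real power: P = Re(S) = 38.72 W.
Step 9 — Reactive power: Q = Im(S) = -11.89 VAR.
Step 10 — Apparent power: |S| = 40.5 VA.
Step 11 — Power factor: PF = P/|S| = 0.9559 (leading).

(a) P = 38.72 W  (b) Q = -11.89 VAR  (c) S = 40.5 VA  (d) PF = 0.9559 (leading)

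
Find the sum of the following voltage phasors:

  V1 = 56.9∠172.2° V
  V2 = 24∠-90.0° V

Step 1 — Convert each phasor to rectangular form:
  V1 = 56.9·(cos(172.2°) + j·sin(172.2°)) = -56.37 + j7.722 V
  V2 = 24·(cos(-90.0°) + j·sin(-90.0°)) = 0 - j24 V
Step 2 — Sum components: V_total = -56.37 - j16.28 V.
Step 3 — Convert to polar: |V_total| = 58.68 V, ∠V_total = -163.9°.

V_total = 58.68∠-163.9° V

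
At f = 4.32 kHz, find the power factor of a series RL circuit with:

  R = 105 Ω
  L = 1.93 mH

Step 1 — Angular frequency: ω = 2π·f = 2π·4320 = 2.714e+04 rad/s.
Step 2 — Component impedances:
  R: Z = R = 105 Ω
  L: Z = jωL = j·2.714e+04·0.00193 = 0 + j52.39 Ω
Step 3 — Series combination: Z_total = R + L = 105 + j52.39 Ω = 117.3∠26.5° Ω.
Step 4 — Power factor: PF = cos(φ) = Re(Z)/|Z| = 105/117.34 = 0.8948.
Step 5 — Type: Im(Z) = 52.39 ⇒ lagging (phase φ = 26.5°).

PF = 0.8948 (lagging, φ = 26.5°)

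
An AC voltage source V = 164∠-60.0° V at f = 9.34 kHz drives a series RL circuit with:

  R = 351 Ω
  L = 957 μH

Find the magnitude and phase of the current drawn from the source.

Step 1 — Angular frequency: ω = 2π·f = 2π·9340 = 5.868e+04 rad/s.
Step 2 — Component impedances:
  R: Z = R = 351 Ω
  L: Z = jωL = j·5.868e+04·0.000957 = 0 + j56.16 Ω
Step 3 — Series combination: Z_total = R + L = 351 + j56.16 Ω = 355.5∠9.1° Ω.
Step 4 — Source phasor: V = 164∠-60.0° V = 82 - j142 V.
Step 5 — Ohm's law: I = V / Z_total = (82 - j142) / (351 + j56.16) = 0.1647 - j0.431 A.
Step 6 — Convert to polar: |I| = 0.4614 A, ∠I = -69.1°.

I = 0.4614∠-69.1° A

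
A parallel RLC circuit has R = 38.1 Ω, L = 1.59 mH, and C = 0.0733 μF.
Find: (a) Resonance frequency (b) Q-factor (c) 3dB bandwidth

Step 1 — Resonance: ω₀ = 1/√(LC) = 1/√(0.00159·7.33e-08) = 9.263e+04 rad/s.
Step 2 — f₀ = ω₀/(2π) = 1.474e+04 Hz.
Step 3 — Parallel Q: Q = R/(ω₀L) = 38.1/(9.263e+04·0.00159) = 0.2587.
Step 4 — Bandwidth: Δω = ω₀/Q = 3.581e+05 rad/s; BW = Δω/(2π) = 5.699e+04 Hz.

(a) f₀ = 1.474e+04 Hz  (b) Q = 0.2587  (c) BW = 5.699e+04 Hz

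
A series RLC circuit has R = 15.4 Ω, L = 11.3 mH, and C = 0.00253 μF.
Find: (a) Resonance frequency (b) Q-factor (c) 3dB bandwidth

Step 1 — Resonance condition Im(Z)=0 gives ω₀ = 1/√(LC).
Step 2 — ω₀ = 1/√(0.0113·2.53e-09) = 1.87e+05 rad/s.
Step 3 — f₀ = ω₀/(2π) = 2.977e+04 Hz.
Step 4 — Series Q: Q = ω₀L/R = 1.87e+05·0.0113/15.4 = 137.2.
Step 5 — 3dB bandwidth: Δω = ω₀/Q = 1363 rad/s; BW = Δω/(2π) = 216.9 Hz.

(a) f₀ = 2.977e+04 Hz  (b) Q = 137.2  (c) BW = 216.9 Hz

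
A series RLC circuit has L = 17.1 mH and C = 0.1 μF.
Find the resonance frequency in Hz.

Step 1 — Resonance condition Im(Z)=0 gives ω₀ = 1/√(LC).
Step 2 — ω₀ = 1/√(0.0171·1e-07) = 2.418e+04 rad/s.
Step 3 — f₀ = ω₀/(2π) = 3849 Hz.

f₀ = 3849 Hz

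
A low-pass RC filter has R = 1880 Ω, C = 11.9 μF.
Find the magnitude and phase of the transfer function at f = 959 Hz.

Step 1 — Angular frequency: ω = 2π·959 = 6026 rad/s.
Step 2 — Transfer function: H(jω) = 1/(1 + jωRC).
Step 3 — Denominator: 1 + jωRC = 1 + j·6026·1880·1.19e-05 = 1 + j134.8.
Step 4 — H = 5.503e-05 - j0.007418.
Step 5 — Magnitude: |H| = 0.007418 (-42.6 dB); phase: φ = -89.6°.

|H| = 0.007418 (-42.6 dB), φ = -89.6°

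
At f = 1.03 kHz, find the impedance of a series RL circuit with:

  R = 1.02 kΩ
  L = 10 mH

Step 1 — Angular frequency: ω = 2π·f = 2π·1030 = 6472 rad/s.
Step 2 — Component impedances:
  R: Z = R = 1020 Ω
  L: Z = jωL = j·6472·0.01 = 0 + j64.72 Ω
Step 3 — Series combination: Z_total = R + L = 1020 + j64.72 Ω = 1022∠3.6° Ω.

Z = 1020 + j64.72 Ω = 1022∠3.6° Ω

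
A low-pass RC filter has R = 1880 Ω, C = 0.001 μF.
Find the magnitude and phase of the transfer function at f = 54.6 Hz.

Step 1 — Angular frequency: ω = 2π·54.6 = 343.1 rad/s.
Step 2 — Transfer function: H(jω) = 1/(1 + jωRC).
Step 3 — Denominator: 1 + jωRC = 1 + j·343.1·1880·1e-09 = 1 + j0.000645.
Step 4 — H = 1 - j0.000645.
Step 5 — Magnitude: |H| = 1 (-0.0 dB); phase: φ = -0.0°.

|H| = 1 (-0.0 dB), φ = -0.0°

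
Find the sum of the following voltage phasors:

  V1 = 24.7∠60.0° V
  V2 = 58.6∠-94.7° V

Step 1 — Convert each phasor to rectangular form:
  V1 = 24.7·(cos(60.0°) + j·sin(60.0°)) = 12.35 + j21.39 V
  V2 = 58.6·(cos(-94.7°) + j·sin(-94.7°)) = -4.802 - j58.4 V
Step 2 — Sum components: V_total = 7.548 - j37.01 V.
Step 3 — Convert to polar: |V_total| = 37.77 V, ∠V_total = -78.5°.

V_total = 37.77∠-78.5° V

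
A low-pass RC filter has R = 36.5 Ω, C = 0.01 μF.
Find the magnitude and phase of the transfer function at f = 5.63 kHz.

Step 1 — Angular frequency: ω = 2π·5630 = 3.537e+04 rad/s.
Step 2 — Transfer function: H(jω) = 1/(1 + jωRC).
Step 3 — Denominator: 1 + jωRC = 1 + j·3.537e+04·36.5·1e-08 = 1 + j0.01291.
Step 4 — H = 0.9998 - j0.01291.
Step 5 — Magnitude: |H| = 0.9999 (-0.0 dB); phase: φ = -0.7°.

|H| = 0.9999 (-0.0 dB), φ = -0.7°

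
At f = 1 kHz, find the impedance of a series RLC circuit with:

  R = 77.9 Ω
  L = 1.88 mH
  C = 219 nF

Step 1 — Angular frequency: ω = 2π·f = 2π·1000 = 6283 rad/s.
Step 2 — Component impedances:
  R: Z = R = 77.9 Ω
  L: Z = jωL = j·6283·0.00188 = 0 + j11.81 Ω
  C: Z = 1/(jωC) = -j/(ω·C) = 0 - j726.7 Ω
Step 3 — Series combination: Z_total = R + L + C = 77.9 - j714.9 Ω = 719.2∠-83.8° Ω.

Z = 77.9 - j714.9 Ω = 719.2∠-83.8° Ω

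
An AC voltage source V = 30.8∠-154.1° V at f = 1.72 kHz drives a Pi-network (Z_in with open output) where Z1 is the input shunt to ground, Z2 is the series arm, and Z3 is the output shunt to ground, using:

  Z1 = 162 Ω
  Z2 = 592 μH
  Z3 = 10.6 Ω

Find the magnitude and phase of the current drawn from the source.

Step 1 — Angular frequency: ω = 2π·f = 2π·1720 = 1.081e+04 rad/s.
Step 2 — Component impedances:
  Z1: Z = R = 162 Ω
  Z2: Z = jωL = j·1.081e+04·0.000592 = 0 + j6.398 Ω
  Z3: Z = R = 10.6 Ω
Step 3 — With open output, the series arm Z2 and the output shunt Z3 appear in series to ground: Z2 + Z3 = 10.6 + j6.398 Ω.
Step 4 — Parallel with input shunt Z1: Z_in = Z1 || (Z2 + Z3) = 10.16 + j5.628 Ω = 11.61∠29.0° Ω.
Step 5 — Source phasor: V = 30.8∠-154.1° V = -27.71 - j13.45 V.
Step 6 — Ohm's law: I = V / Z_total = (-27.71 - j13.45) / (10.16 + j5.628) = -2.648 + j0.143 A.
Step 7 — Convert to polar: |I| = 2.652 A, ∠I = 176.9°.

I = 2.652∠176.9° A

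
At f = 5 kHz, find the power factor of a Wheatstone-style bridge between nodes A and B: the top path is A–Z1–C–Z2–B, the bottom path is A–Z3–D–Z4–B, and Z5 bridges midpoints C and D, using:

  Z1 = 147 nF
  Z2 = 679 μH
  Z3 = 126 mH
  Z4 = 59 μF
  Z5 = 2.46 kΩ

Step 1 — Angular frequency: ω = 2π·f = 2π·5000 = 3.142e+04 rad/s.
Step 2 — Component impedances:
  Z1: Z = 1/(jωC) = -j/(ω·C) = 0 - j216.5 Ω
  Z2: Z = jωL = j·3.142e+04·0.000679 = 0 + j21.33 Ω
  Z3: Z = jωL = j·3.142e+04·0.126 = 0 + j3958 Ω
  Z4: Z = 1/(jωC) = -j/(ω·C) = 0 - j0.5395 Ω
  Z5: Z = R = 2460 Ω
Step 3 — Bridge requires nodal analysis (the Z5 bridge couples midpoints C and D, so the two paths cannot be reduced to a simple series/parallel combination). Setting node B to ground and injecting 1 A at node A, the 3-node admittance system at A, C, D solves to V_A = Z_AB = 0.2041 - j205.3 Ω = 205.3∠-89.9° Ω.
Step 4 — Power factor: PF = cos(φ) = Re(Z)/|Z| = 0.2041/205.3 = 0.0009942.
Step 5 — Type: Im(Z) = -205.3 ⇒ leading (phase φ = -89.9°).

PF = 0.0009942 (leading, φ = -89.9°)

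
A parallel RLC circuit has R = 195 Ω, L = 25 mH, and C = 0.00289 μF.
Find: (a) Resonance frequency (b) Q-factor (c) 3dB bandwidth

Step 1 — Resonance: ω₀ = 1/√(LC) = 1/√(0.025·2.89e-09) = 1.176e+05 rad/s.
Step 2 — f₀ = ω₀/(2π) = 1.872e+04 Hz.
Step 3 — Parallel Q: Q = R/(ω₀L) = 195/(1.176e+05·0.025) = 0.0663.
Step 4 — Bandwidth: Δω = ω₀/Q = 1.774e+06 rad/s; BW = Δω/(2π) = 2.824e+05 Hz.

(a) f₀ = 1.872e+04 Hz  (b) Q = 0.0663  (c) BW = 2.824e+05 Hz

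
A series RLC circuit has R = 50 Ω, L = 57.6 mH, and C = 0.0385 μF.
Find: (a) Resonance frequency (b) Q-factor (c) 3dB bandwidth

Step 1 — Resonance: ω₀ = 1/√(LC) = 1/√(0.0576·3.85e-08) = 2.124e+04 rad/s.
Step 2 — f₀ = ω₀/(2π) = 3380 Hz.
Step 3 — Series Q: Q = ω₀L/R = 2.124e+04·0.0576/50 = 24.46.
Step 4 — Bandwidth: Δω = ω₀/Q = 868.1 rad/s; BW = Δω/(2π) = 138.2 Hz.

(a) f₀ = 3380 Hz  (b) Q = 24.46  (c) BW = 138.2 Hz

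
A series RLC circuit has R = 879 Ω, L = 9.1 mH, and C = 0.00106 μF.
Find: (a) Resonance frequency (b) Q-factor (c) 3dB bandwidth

Step 1 — Resonance: ω₀ = 1/√(LC) = 1/√(0.0091·1.06e-09) = 3.22e+05 rad/s.
Step 2 — f₀ = ω₀/(2π) = 5.124e+04 Hz.
Step 3 — Series Q: Q = ω₀L/R = 3.22e+05·0.0091/879 = 3.333.
Step 4 — Bandwidth: Δω = ω₀/Q = 9.659e+04 rad/s; BW = Δω/(2π) = 1.537e+04 Hz.

(a) f₀ = 5.124e+04 Hz  (b) Q = 3.333  (c) BW = 1.537e+04 Hz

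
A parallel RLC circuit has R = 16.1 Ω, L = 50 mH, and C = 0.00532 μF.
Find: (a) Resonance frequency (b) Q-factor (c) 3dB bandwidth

Step 1 — Resonance: ω₀ = 1/√(LC) = 1/√(0.05·5.32e-09) = 6.131e+04 rad/s.
Step 2 — f₀ = ω₀/(2π) = 9758 Hz.
Step 3 — Parallel Q: Q = R/(ω₀L) = 16.1/(6.131e+04·0.05) = 0.005252.
Step 4 — Bandwidth: Δω = ω₀/Q = 1.168e+07 rad/s; BW = Δω/(2π) = 1.858e+06 Hz.

(a) f₀ = 9758 Hz  (b) Q = 0.005252  (c) BW = 1.858e+06 Hz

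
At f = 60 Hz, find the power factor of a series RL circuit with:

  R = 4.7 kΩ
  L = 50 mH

Step 1 — Angular frequency: ω = 2π·f = 2π·60 = 377 rad/s.
Step 2 — Component impedances:
  R: Z = R = 4700 Ω
  L: Z = jωL = j·377·0.05 = 0 + j18.85 Ω
Step 3 — Series combination: Z_total = R + L = 4700 + j18.85 Ω = 4700∠0.2° Ω.
Step 4 — Power factor: PF = cos(φ) = Re(Z)/|Z| = 4700/4700 = 1.
Step 5 — Type: Im(Z) = 18.85 ⇒ lagging (phase φ = 0.2°).

PF = 1 (lagging, φ = 0.2°)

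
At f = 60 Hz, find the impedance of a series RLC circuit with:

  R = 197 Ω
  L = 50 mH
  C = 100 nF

Step 1 — Angular frequency: ω = 2π·f = 2π·60 = 377 rad/s.
Step 2 — Component impedances:
  R: Z = R = 197 Ω
  L: Z = jωL = j·377·0.05 = 0 + j18.85 Ω
  C: Z = 1/(jωC) = -j/(ω·C) = 0 - j2.653e+04 Ω
Step 3 — Series combination: Z_total = R + L + C = 197 - j2.651e+04 Ω = 2.651e+04∠-89.6° Ω.

Z = 197 - j2.651e+04 Ω = 2.651e+04∠-89.6° Ω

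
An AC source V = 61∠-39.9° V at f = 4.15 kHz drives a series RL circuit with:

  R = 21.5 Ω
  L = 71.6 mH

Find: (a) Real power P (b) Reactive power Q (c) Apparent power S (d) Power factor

Step 1 — Angular frequency: ω = 2π·f = 2π·4150 = 2.608e+04 rad/s.
Step 2 — Component impedances:
  R: Z = R = 21.5 Ω
  L: Z = jωL = j·2.608e+04·0.0716 = 0 + j1867 Ω
Step 3 — Series combination: Z_total = R + L = 21.5 + j1867 Ω = 1867∠89.3° Ω.
Step 4 — Source phasor: V = 61∠-39.9° V = 46.8 - j39.13 V.
Step 5 — Current: I = V / Z = -0.02067 - j0.0253 A = 0.03267∠-129.2° A.
Step 6 — Complex power: S = V·I* = 0.02295 + j1.993 VA.
Step 7 — Real power: P = Re(S) = 0.02295 W.
Step 8 — Reactive power: Q = Im(S) = 1.993 VAR.
Step 9 — Apparent power: |S| = 1.993 VA.
Step 10 — Power factor: PF = P/|S| = 0.01152 (lagging).

(a) P = 0.02295 W  (b) Q = 1.993 VAR  (c) S = 1.993 VA  (d) PF = 0.01152 (lagging)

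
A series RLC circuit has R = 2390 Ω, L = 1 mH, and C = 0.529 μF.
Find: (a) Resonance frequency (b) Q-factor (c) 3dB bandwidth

Step 1 — Resonance: ω₀ = 1/√(LC) = 1/√(0.001·5.29e-07) = 4.348e+04 rad/s.
Step 2 — f₀ = ω₀/(2π) = 6920 Hz.
Step 3 — Series Q: Q = ω₀L/R = 4.348e+04·0.001/2390 = 0.01819.
Step 4 — Bandwidth: Δω = ω₀/Q = 2.39e+06 rad/s; BW = Δω/(2π) = 3.804e+05 Hz.

(a) f₀ = 6920 Hz  (b) Q = 0.01819  (c) BW = 3.804e+05 Hz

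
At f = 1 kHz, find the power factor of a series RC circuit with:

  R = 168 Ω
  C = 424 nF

Step 1 — Angular frequency: ω = 2π·f = 2π·1000 = 6283 rad/s.
Step 2 — Component impedances:
  R: Z = R = 168 Ω
  C: Z = 1/(jωC) = -j/(ω·C) = 0 - j375.4 Ω
Step 3 — Series combination: Z_total = R + C = 168 - j375.4 Ω = 411.2∠-65.9° Ω.
Step 4 — Power factor: PF = cos(φ) = Re(Z)/|Z| = 168/411.25 = 0.4085.
Step 5 — Type: Im(Z) = -375.4 ⇒ leading (phase φ = -65.9°).

PF = 0.4085 (leading, φ = -65.9°)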